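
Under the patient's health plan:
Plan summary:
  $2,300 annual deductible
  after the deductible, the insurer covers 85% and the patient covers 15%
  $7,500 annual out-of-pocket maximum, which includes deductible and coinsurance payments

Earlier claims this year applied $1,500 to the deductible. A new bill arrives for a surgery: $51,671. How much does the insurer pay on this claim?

$45,671

$1,500 of the $2,300 deductible is already met, leaving $800.
After the $800 deductible portion, $51,671 − $800 = $50,871 is subject to coinsurance.
15% of $50,871 = $7,630.65 falls to the patient.
That puts the patient's cost at $800 + $7,630.65 = $8,430.65 before any cap.
Adding $8,430.65 to the $1,500 already spent would give $9,930.65, which exceeds the $7,500 cap; the patient pays just $7,500 − $1,500 = $6,000.
The insurer covers the remainder: $51,671 − $6,000 = $45,671.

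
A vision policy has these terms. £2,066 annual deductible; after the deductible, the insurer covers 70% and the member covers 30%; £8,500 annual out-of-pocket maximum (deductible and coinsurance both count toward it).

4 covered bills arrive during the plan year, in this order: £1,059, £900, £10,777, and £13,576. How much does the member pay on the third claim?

£3,308

Claim 1 (£1,059): all of it applies to the deductible. Member owes £1,059 (running OOP £1,059).
Claim 2 (£900): all of it applies to the deductible. Member pays £900; OOP now £1,959.
Claim 3 (£10,777): £107 to deductible, leaving £10,670; 30% of £10,670 = £3,201. Member pays £3,308; OOP now £5,267.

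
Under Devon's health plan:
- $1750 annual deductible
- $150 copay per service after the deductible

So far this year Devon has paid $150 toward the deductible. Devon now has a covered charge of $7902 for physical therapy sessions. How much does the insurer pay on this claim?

$150 of the $1750 deductible is already met, leaving $1600.
That leaves $7902 − $1600 = $6302 for the copay.
Copay on this service: $150.
So the patient owes $1600 + $150 = $1750.
The insurer covers the remainder: $7902 − $1750 = $6152.

$6152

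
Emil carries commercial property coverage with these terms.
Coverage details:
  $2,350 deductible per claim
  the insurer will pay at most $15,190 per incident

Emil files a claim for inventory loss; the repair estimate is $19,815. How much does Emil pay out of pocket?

$4,625

After the deductible, $19,815 − $2,350 = $17,465 remains.
The $15,190 per-incident cap binds; insurer pays $15,190.
The business bears the rest of the original loss: $19,815 − $15,190 = $4,625.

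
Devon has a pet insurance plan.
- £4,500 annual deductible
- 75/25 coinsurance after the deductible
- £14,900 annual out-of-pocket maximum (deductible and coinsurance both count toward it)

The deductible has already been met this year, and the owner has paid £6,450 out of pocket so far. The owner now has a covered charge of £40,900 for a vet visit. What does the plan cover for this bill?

£32,450

With the deductible met, the entire £40,900 is subject to coinsurance.
Owner's 25% share of £40,900 is £10,225.
Year-to-date out-of-pocket would reach £6,450 + £10,225 = £16,675, above the £14,900 maximum, so the owner pays only £14,900 − £6,450 = £8,450.
The plan picks up £40,900 − £8,450 = £32,450.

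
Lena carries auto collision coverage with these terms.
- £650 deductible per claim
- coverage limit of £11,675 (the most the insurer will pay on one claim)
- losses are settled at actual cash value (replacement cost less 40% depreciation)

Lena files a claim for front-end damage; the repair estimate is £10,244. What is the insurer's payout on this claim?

At 40% depreciation, ACV = £10,244 − £4,097.60 = £6,146.40.
Subtract the deductible: £6,146.40 − £650 = £5,496.40.
£5,496.40 is within the £11,675 limit, so the insurer pays £5,496.40.

£5,496.40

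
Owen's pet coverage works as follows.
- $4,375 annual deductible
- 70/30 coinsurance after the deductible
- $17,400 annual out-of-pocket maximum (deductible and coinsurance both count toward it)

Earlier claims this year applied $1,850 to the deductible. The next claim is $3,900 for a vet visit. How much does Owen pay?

Remaining deductible: $4,375 − $1,850 = $2,525.
After the $2,525 deductible portion, $3,900 − $2,525 = $1,375 is subject to coinsurance.
Coinsurance: $1,375 × 30% = $412.50.
So the owner owes $2,525 + $412.50 = $2,937.50 before any cap.
Cumulative spending $1,850 + $2,937.50 = $4,787.50 stays under the $17,400 maximum.

$2,937.50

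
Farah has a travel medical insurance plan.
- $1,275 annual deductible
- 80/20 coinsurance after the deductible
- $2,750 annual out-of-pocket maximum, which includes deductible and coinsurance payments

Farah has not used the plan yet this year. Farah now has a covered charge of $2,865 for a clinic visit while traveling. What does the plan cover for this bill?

$1,272

The full $1,275 deductible is still open; $1,275 of this bill applies to it.
The remaining $1,590 (= $2,865 − $1,275) moves to coinsurance.
Coinsurance: $1,590 × 20% = $318.
That puts the traveler's cost at $1,275 + $318 = $1,593 before any cap.
Total out-of-pocket so far would be $0 + $1,593 = $1,593, below the $2,750 cap — no reduction.
Insurer pays the balance: $2,865 − $1,593 = $1,272.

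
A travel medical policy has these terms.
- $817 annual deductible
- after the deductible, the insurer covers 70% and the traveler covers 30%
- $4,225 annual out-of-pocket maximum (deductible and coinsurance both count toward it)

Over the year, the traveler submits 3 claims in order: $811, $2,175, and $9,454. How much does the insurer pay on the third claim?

Bill 1, $811: fully absorbed by the deductible. Traveler pays $811; OOP now $811. Insurer: $811 − $811 = $0.
Bill 2, $2,175: $6 to deductible, leaving $2,169; traveler's 30% is $650.70. Cost to traveler: $656.70. OOP to date $1,467.70. Plan pays $2,175 − $656.70 = $1,518.30.
Bill 3, $9,454: deductible met; 30% of $9,454 = $2,836.20. OOP would hit $4,303.90 > $4,225, so the cap limits the traveler to $4,225 − $1,467.70 = $2,757.30. Plan pays $9,454 − $2,757.30 = $6,696.70.

$6,696.70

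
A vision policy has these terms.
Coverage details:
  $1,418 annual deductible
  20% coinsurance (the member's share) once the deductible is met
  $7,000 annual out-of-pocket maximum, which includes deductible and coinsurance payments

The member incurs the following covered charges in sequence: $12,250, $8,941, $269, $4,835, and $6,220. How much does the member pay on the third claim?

$53.80

Claim 1 — $12,250: $1,418 to deductible, leaving $10,832; coinsurance $10,832 × 20% = $2,166.40. Cost to member: $3,584.40. OOP to date $3,584.40.
Claim 2 — $8,941: 20% coinsurance on $8,941 = $1,788.20. Member owes $1,788.20 (running OOP $5,372.60).
Claim 3 — $269: 20% coinsurance on $269 = $53.80. Member pays $53.80; OOP now $5,426.40.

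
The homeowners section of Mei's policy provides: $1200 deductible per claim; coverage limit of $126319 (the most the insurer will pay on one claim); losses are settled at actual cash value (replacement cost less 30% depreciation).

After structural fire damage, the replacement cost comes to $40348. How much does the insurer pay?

Depreciate 30%: the covered value is $40348 × 0.7 = $28243.60.
Less the $1200 deductible: $28243.60 − $1200 = $27043.60.
That's under the $126319 cap, so the insurer reimburses the full $27043.60.

$27043.60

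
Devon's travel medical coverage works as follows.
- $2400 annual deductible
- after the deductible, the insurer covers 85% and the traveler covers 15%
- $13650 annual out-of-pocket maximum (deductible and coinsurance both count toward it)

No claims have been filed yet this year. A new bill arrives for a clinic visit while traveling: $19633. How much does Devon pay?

$4984.95

Nothing has been paid toward the $2400 deductible, so the first $2400 of this charge is applied there.
The remaining $17233 (= $19633 − $2400) moves to coinsurance.
Traveler's 15% share of $17233 is $2584.95.
So the traveler owes $2400 + $2584.95 = $4984.95 before any cap.
Year-to-date out-of-pocket becomes $0 + $4984.95 = $4984.95, still under the $13650 maximum, so no cap applies.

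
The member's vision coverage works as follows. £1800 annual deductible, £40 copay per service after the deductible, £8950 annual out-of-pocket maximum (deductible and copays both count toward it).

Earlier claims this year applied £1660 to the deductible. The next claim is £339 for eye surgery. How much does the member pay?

£180

Remaining deductible: £1800 − £1660 = £140.
After the £140 deductible portion, £339 − £140 = £199 is subject to the copay.
Copay on this service: £40.
That puts the member's cost at £140 + £40 = £180 before any cap.
Total out-of-pocket so far would be £1660 + £180 = £1840, below the £8950 cap — no reduction.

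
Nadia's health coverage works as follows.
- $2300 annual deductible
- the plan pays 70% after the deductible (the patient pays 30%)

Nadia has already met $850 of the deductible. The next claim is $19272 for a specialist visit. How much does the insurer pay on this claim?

$12475.40

Deductible still to meet: $2300 − $850 = $1450.
The remaining $17822 (= $19272 − $1450) moves to coinsurance.
30% of $17822 = $5346.60 falls to the patient.
Patient responsibility: $1450 + $5346.60 = $6796.60.
The plan picks up $19272 − $6796.60 = $12475.40.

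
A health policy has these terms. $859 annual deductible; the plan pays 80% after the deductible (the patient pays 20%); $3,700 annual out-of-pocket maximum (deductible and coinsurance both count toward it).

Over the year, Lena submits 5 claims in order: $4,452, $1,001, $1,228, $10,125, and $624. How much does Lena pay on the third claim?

#1 ($4,452): deductible takes $859, $3,593 remains; 20% of $3,593 = $718.60. Cost to patient: $1,577.60. OOP to date $1,577.60.
#2 ($1,001): deductible met; 20% of $1,001 = $200.20. Patient owes $200.20 (running OOP $1,777.80).
#3 ($1,228): deductible met; 20% of $1,228 = $245.60. Patient owes $245.60 (running OOP $2,023.40).

$245.60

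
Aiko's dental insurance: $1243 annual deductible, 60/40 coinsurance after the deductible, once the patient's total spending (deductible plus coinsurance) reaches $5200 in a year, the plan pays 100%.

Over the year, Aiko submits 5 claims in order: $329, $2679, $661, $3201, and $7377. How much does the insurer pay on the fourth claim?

Claim 1 — $329: entire amount goes to the deductible. Patient owes $329 (running OOP $329). Plan pays $329 − $329 = $0.
Claim 2 — $2679: $914 to deductible, leaving $1765; 40% of $1765 = $706. Patient owes $1620 (running OOP $1949). Plan pays $2679 − $1620 = $1059.
Claim 3 — $661: 40% coinsurance on $661 = $264.40. Cost to patient: $264.40. OOP to date $2213.40. Insurer: $661 − $264.40 = $396.60.
Claim 4 — $3201: deductible already satisfied, so patient's share is 40% × $3201 = $1280.40. Cost to patient: $1280.40. OOP to date $3493.80. Plan pays $3201 − $1280.40 = $1920.60.

$1920.60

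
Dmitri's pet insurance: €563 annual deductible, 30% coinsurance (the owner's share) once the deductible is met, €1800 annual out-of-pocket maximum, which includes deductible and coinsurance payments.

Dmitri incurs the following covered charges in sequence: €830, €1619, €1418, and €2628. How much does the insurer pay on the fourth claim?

Claim 1 (€830): €563 to deductible, leaving €267; owner's 30% is €80.10. Owner owes €643.10 (running OOP €643.10). Plan pays €830 − €643.10 = €186.90.
Claim 2 (€1619): 30% coinsurance on €1619 = €485.70. Owner pays €485.70; OOP now €1128.80. Plan pays €1619 − €485.70 = €1133.30.
Claim 3 (€1418): deductible already satisfied, so owner's share is 30% × €1418 = €425.40. Cost to owner: €425.40. OOP to date €1554.20. Plan pays €1418 − €425.40 = €992.60.
Claim 4 (€2628): deductible already satisfied, so owner's share is 30% × €2628 = €788.40. That would push OOP to €2342.60, over the €1800 cap, so owner pays €1800 − €1554.20 = €245.80. Plan pays €2628 − €245.80 = €2382.20.

€2382.20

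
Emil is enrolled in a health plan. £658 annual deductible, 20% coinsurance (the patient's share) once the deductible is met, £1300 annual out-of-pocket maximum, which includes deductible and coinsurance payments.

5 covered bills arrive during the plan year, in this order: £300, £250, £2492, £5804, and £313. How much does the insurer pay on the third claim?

£1907.20

Bill 1, £300: fully absorbed by the deductible. Patient owes £300 (running OOP £300). Plan pays £300 − £300 = £0.
Bill 2, £250: all of it applies to the deductible. Patient owes £250 (running OOP £550). Insurer: £250 − £250 = £0.
Bill 3, £2492: £108 to deductible, leaving £2384; coinsurance £2384 × 20% = £476.80. Patient pays £584.80; OOP now £1134.80. Plan pays £2492 − £584.80 = £1907.20.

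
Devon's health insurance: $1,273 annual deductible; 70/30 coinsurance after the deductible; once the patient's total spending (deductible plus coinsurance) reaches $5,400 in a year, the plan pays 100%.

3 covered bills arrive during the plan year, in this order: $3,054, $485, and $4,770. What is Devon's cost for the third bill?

$1,431

Bill 1, $3,054: $1,273 finishes the deductible; $1,781 goes to coinsurance; coinsurance $1,781 × 30% = $534.30. Patient owes $1,807.30 (running OOP $1,807.30).
Bill 2, $485: deductible met; 30% of $485 = $145.50. Cost to patient: $145.50. OOP to date $1,952.80.
Bill 3, $4,770: deductible met; 30% of $4,770 = $1,431. Patient owes $1,431 (running OOP $3,383.80).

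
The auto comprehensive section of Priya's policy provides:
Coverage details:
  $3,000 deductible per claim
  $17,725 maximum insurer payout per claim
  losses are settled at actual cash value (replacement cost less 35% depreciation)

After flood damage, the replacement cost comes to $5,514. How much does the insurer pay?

$584.10

Depreciate 35%: the covered value is $5,514 × 0.65 = $3,584.10.
After the deductible, $3,584.10 − $3,000 = $584.10 remains.
$584.10 is within the $17,725 limit, so the insurer pays $584.10.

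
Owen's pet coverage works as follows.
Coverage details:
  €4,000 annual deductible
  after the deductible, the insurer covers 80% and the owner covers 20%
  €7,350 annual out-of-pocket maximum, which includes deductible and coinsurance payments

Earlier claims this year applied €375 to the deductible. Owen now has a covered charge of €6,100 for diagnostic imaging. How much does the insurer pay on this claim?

€1,980

Remaining deductible: €4,000 − €375 = €3,625.
The remaining €2,475 (= €6,100 − €3,625) moves to coinsurance.
Coinsurance: €2,475 × 20% = €495.
That puts the owner's cost at €3,625 + €495 = €4,120 before any cap.
Year-to-date out-of-pocket becomes €375 + €4,120 = €4,495, still under the €7,350 maximum, so no cap applies.
Insurer pays the balance: €6,100 − €4,120 = €1,980.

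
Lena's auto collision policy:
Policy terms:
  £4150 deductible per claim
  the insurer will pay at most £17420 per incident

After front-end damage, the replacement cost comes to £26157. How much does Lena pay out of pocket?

Less the £4150 deductible: £26157 − £4150 = £22007.
The £17420 per-incident cap binds; insurer pays £17420.
Driver's share is the uncovered remainder: £26157 − £17420 = £8737.

£8737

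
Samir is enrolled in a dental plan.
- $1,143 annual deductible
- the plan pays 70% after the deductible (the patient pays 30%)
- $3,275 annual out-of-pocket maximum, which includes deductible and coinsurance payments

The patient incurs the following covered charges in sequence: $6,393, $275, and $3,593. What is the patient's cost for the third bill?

$474.50

Claim 1 ($6,393): $1,143 to deductible, leaving $5,250; coinsurance $5,250 × 30% = $1,575. Cost to patient: $2,718. OOP to date $2,718.
Claim 2 ($275): 30% coinsurance on $275 = $82.50. Patient pays $82.50; OOP now $2,800.50.
Claim 3 ($3,593): deductible met; 30% of $3,593 = $1,077.90. Adding that to $2,800.50 gives $3,878.40, past the $3,275 cap; patient pays only $3,275 − $2,800.50 = $474.50.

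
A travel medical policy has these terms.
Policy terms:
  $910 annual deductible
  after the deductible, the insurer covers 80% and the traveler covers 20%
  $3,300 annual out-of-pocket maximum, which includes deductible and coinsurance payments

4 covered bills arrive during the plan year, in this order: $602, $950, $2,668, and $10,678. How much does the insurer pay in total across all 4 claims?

Claim 1 — $602: entire amount goes to the deductible. Traveler pays $602; OOP now $602. Plan pays $602 − $602 = $0.
Claim 2 — $950: deductible takes $308, $642 remains; 20% of $642 = $128.40. Traveler pays $436.40; OOP now $1,038.40. Plan pays $950 − $436.40 = $513.60.
Claim 3 — $2,668: deductible met; 20% of $2,668 = $533.60. Traveler owes $533.60 (running OOP $1,572). Plan pays $2,668 − $533.60 = $2,134.40.
Claim 4 — $10,678: 20% coinsurance on $10,678 = $2,135.60. That would push OOP to $3,707.60, over the $3,300 cap, so traveler pays $3,300 − $1,572 = $1,728. Plan pays $10,678 − $1,728 = $8,950.
Insurer total = bills − traveler's total = $14,898 − $3,300 = $11,598.

$11,598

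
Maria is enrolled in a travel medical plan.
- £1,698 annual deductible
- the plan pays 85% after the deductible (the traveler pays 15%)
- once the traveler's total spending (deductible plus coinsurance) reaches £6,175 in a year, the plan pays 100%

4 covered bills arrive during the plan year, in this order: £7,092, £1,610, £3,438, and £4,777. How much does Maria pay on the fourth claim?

Claim 1 — £7,092: deductible takes £1,698, £5,394 remains; 15% of £5,394 = £809.10. Cost to traveler: £2,507.10. OOP to date £2,507.10.
Claim 2 — £1,610: deductible already satisfied, so traveler's share is 15% × £1,610 = £241.50. Traveler owes £241.50 (running OOP £2,748.60).
Claim 3 — £3,438: 15% coinsurance on £3,438 = £515.70. Traveler pays £515.70; OOP now £3,264.30.
Claim 4 — £4,777: deductible met; 15% of £4,777 = £716.55. Traveler pays £716.55; OOP now £3,980.85.

£716.55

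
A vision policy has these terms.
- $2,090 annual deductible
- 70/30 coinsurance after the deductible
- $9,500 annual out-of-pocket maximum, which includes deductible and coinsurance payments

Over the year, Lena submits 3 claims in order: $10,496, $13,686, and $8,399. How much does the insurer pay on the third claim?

Claim 1 — $10,496: $2,090 finishes the deductible; $8,406 goes to coinsurance; coinsurance $8,406 × 30% = $2,521.80. Member pays $4,611.80; OOP now $4,611.80. Insurer: $10,496 − $4,611.80 = $5,884.20.
Claim 2 — $13,686: deductible met; 30% of $13,686 = $4,105.80. Member pays $4,105.80; OOP now $8,717.60. Insurer: $13,686 − $4,105.80 = $9,580.20.
Claim 3 — $8,399: 30% coinsurance on $8,399 = $2,519.70. OOP would hit $11,237.30 > $9,500, so the cap limits the member to $9,500 − $8,717.60 = $782.40. Plan pays $8,399 − $782.40 = $7,616.60.

$7,616.60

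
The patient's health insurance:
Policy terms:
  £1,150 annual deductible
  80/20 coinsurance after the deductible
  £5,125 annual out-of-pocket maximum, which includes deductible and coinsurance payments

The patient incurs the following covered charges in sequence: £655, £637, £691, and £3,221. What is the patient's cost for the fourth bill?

£644.20

Bill 1, £655: entire amount goes to the deductible. Patient owes £655 (running OOP £655).
Bill 2, £637: £495 to deductible, leaving £142; patient's 20% is £28.40. Cost to patient: £523.40. OOP to date £1,178.40.
Bill 3, £691: deductible already satisfied, so patient's share is 20% × £691 = £138.20. Patient pays £138.20; OOP now £1,316.60.
Bill 4, £3,221: 20% coinsurance on £3,221 = £644.20. Patient pays £644.20; OOP now £1,960.80.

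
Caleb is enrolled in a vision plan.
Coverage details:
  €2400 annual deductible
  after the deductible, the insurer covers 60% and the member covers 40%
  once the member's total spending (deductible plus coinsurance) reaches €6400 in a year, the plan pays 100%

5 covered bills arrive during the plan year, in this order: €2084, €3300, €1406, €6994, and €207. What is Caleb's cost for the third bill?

Claim 1 — €2084: fully absorbed by the deductible. Member owes €2084 (running OOP €2084).
Claim 2 — €3300: deductible takes €316, €2984 remains; member's 40% is €1193.60. Member owes €1509.60 (running OOP €3593.60).
Claim 3 — €1406: deductible met; 40% of €1406 = €562.40. Member pays €562.40; OOP now €4156.

€562.40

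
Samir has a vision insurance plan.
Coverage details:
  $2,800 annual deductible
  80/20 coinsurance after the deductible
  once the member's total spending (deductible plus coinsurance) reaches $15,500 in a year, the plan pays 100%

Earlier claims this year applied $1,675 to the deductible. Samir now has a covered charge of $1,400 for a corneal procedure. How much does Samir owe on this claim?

$1,180

Remaining deductible: $2,800 − $1,675 = $1,125.
The remaining $275 (= $1,400 − $1,125) moves to coinsurance.
Member's 20% share of $275 is $55.
Member responsibility before any cap: $1,125 + $55 = $1,180.
Total out-of-pocket so far would be $1,675 + $1,180 = $2,855, below the $15,500 cap — no reduction.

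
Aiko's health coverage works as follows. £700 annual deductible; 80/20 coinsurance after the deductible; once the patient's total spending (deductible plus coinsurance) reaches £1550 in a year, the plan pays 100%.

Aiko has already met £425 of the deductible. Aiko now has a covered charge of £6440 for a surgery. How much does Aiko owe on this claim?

£1125

£425 of the £700 deductible is already met, leaving £275.
The remaining £6165 (= £6440 − £275) moves to coinsurance.
Patient's 20% share of £6165 is £1233.
That puts the patient's cost at £275 + £1233 = £1508 before any cap.
Year-to-date out-of-pocket would reach £425 + £1508 = £1933, above the £1550 maximum, so the patient pays only £1550 − £425 = £1125.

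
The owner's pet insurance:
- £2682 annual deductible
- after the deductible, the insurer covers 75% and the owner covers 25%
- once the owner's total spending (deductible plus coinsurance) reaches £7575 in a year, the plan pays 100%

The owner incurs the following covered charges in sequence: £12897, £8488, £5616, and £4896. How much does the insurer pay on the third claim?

Claim 1 — £12897: £2682 finishes the deductible; £10215 goes to coinsurance; coinsurance £10215 × 25% = £2553.75. Owner owes £5235.75 (running OOP £5235.75). Plan pays £12897 − £5235.75 = £7661.25.
Claim 2 — £8488: 25% coinsurance on £8488 = £2122. Owner owes £2122 (running OOP £7357.75). Insurer: £8488 − £2122 = £6366.
Claim 3 — £5616: deductible already satisfied, so owner's share is 25% × £5616 = £1404. OOP would hit £8761.75 > £7575, so the cap limits the owner to £7575 − £7357.75 = £217.25. Insurer: £5616 − £217.25 = £5398.75.

£5398.75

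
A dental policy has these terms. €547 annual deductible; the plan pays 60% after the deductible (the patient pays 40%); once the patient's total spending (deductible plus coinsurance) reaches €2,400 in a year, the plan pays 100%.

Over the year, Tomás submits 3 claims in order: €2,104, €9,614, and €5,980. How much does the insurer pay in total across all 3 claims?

Bill 1, €2,104: €547 to deductible, leaving €1,557; coinsurance €1,557 × 40% = €622.80. Patient owes €1,169.80 (running OOP €1,169.80). Insurer: €2,104 − €1,169.80 = €934.20.
Bill 2, €9,614: deductible already satisfied, so patient's share is 40% × €9,614 = €3,845.60. Adding that to €1,169.80 gives €5,015.40, past the €2,400 cap; patient pays only €2,400 − €1,169.80 = €1,230.20. Insurer: €9,614 − €1,230.20 = €8,383.80.
Bill 3, €5,980: deductible met; 40% of €5,980 = €2,392. That would push OOP to €4,792, over the €2,400 cap, so patient pays €2,400 − €2,400 = €0. Insurer: €5,980 − €0 = €5,980.
Insurer total = bills − patient's total = €17,698 − €2,400 = €15,298.

€15,298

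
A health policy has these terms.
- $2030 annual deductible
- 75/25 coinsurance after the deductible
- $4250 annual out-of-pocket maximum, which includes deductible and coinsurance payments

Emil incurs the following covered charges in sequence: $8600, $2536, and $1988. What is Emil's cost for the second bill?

$577.50

Claim 1 — $8600: $2030 to deductible, leaving $6570; patient's 25% is $1642.50. Cost to patient: $3672.50. OOP to date $3672.50.
Claim 2 — $2536: deductible already satisfied, so patient's share is 25% × $2536 = $634. That would push OOP to $4306.50, over the $4250 cap, so patient pays $4250 − $3672.50 = $577.50.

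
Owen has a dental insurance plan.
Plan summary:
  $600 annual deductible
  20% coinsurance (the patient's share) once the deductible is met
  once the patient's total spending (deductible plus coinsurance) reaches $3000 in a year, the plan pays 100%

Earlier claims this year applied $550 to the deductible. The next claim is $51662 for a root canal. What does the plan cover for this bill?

$49212

Remaining deductible: $600 − $550 = $50.
The remaining $51612 (= $51662 − $50) moves to coinsurance.
20% of $51612 = $10322.40 falls to the patient.
Patient responsibility before any cap: $50 + $10322.40 = $10372.40.
Year-to-date out-of-pocket would reach $550 + $10372.40 = $10922.40, above the $3000 maximum, so the patient pays only $3000 − $550 = $2450.
The insurer covers the remainder: $51662 − $2450 = $49212.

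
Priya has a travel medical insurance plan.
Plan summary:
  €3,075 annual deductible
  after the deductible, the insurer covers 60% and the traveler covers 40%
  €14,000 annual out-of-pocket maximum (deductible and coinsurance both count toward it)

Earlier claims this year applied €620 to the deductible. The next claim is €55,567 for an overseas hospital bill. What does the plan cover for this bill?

Deductible still to meet: €3,075 − €620 = €2,455.
The remaining €53,112 (= €55,567 − €2,455) moves to coinsurance.
40% of €53,112 = €21,244.80 falls to the traveler.
Traveler responsibility before any cap: €2,455 + €21,244.80 = €23,699.80.
Year-to-date out-of-pocket would reach €620 + €23,699.80 = €24,319.80, above the €14,000 maximum, so the traveler pays only €14,000 − €620 = €13,380.
Insurer pays the balance: €55,567 − €13,380 = €42,187.

€42,187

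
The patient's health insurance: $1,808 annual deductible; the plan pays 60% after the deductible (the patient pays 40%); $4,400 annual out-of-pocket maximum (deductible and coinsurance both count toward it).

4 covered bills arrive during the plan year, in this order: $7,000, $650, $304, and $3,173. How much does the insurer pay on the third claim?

Bill 1, $7,000: deductible takes $1,808, $5,192 remains; coinsurance $5,192 × 40% = $2,076.80. Patient owes $3,884.80 (running OOP $3,884.80). Plan pays $7,000 − $3,884.80 = $3,115.20.
Bill 2, $650: 40% coinsurance on $650 = $260. Cost to patient: $260. OOP to date $4,144.80. Plan pays $650 − $260 = $390.
Bill 3, $304: 40% coinsurance on $304 = $121.60. Patient owes $121.60 (running OOP $4,266.40). Plan pays $304 − $121.60 = $182.40.

$182.40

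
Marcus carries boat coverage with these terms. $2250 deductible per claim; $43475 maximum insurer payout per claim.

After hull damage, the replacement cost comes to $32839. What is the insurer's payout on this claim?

Subtract the deductible: $32839 − $2250 = $30589.
That's under the $43475 cap, so the insurer reimburses the full $30589.

$30589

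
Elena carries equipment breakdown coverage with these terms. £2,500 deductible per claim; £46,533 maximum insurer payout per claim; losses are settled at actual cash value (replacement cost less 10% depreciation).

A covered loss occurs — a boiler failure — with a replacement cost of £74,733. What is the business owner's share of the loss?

£28,200

At 10% depreciation, ACV = £74,733 − £7,473.30 = £67,259.70.
After the deductible, £67,259.70 − £2,500 = £64,759.70 remains.
The £46,533 per-incident cap binds; insurer pays £46,533.
The business owner bears the rest of the original loss: £74,733 − £46,533 = £28,200.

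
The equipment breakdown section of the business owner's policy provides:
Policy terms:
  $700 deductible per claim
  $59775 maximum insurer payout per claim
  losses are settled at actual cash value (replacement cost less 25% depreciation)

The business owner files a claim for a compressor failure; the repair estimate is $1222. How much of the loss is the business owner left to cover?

At 25% depreciation, ACV = $1222 − $305.50 = $916.50.
Less the $700 deductible: $916.50 − $700 = $216.50.
$216.50 ≤ $59775, so the limit doesn't bind; insurer pays $216.50.
Out of pocket: $1222 − $216.50 = $1005.50.

$1005.50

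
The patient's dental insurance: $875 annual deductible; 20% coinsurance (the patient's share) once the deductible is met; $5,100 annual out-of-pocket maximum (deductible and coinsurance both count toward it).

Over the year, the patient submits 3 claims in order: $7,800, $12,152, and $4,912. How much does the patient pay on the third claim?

Claim 1 ($7,800): $875 to deductible, leaving $6,925; 20% of $6,925 = $1,385. Patient owes $2,260 (running OOP $2,260).
Claim 2 ($12,152): deductible met; 20% of $12,152 = $2,430.40. Patient pays $2,430.40; OOP now $4,690.40.
Claim 3 ($4,912): deductible already satisfied, so patient's share is 20% × $4,912 = $982.40. That would push OOP to $5,672.80, over the $5,100 cap, so patient pays $5,100 − $4,690.40 = $409.60.

$409.60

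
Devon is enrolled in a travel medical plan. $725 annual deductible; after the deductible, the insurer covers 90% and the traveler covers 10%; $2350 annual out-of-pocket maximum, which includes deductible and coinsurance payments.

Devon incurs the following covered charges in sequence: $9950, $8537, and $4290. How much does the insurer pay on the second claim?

Bill 1, $9950: $725 to deductible, leaving $9225; 10% of $9225 = $922.50. Traveler owes $1647.50 (running OOP $1647.50). Plan pays $9950 − $1647.50 = $8302.50.
Bill 2, $8537: deductible already satisfied, so traveler's share is 10% × $8537 = $853.70. That would push OOP to $2501.20, over the $2350 cap, so traveler pays $2350 − $1647.50 = $702.50. Insurer: $8537 − $702.50 = $7834.50.

$7834.50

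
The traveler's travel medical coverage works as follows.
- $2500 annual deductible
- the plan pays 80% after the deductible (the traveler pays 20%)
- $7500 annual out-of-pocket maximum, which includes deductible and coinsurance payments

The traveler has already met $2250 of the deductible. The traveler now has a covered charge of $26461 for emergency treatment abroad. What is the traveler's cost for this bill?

$5250

Remaining deductible: $2500 − $2250 = $250.
That leaves $26461 − $250 = $26211 for coinsurance.
Coinsurance: $26211 × 20% = $5242.20.
So the traveler owes $250 + $5242.20 = $5492.20 before any cap.
Adding $5492.20 to the $2250 already spent would give $7742.20, which exceeds the $7500 cap; the traveler pays just $7500 − $2250 = $5250.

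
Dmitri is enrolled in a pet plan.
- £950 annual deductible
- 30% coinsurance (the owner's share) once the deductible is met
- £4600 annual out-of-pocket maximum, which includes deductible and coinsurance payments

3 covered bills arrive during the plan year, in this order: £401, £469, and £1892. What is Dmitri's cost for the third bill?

Bill 1, £401: fully absorbed by the deductible. Owner owes £401 (running OOP £401).
Bill 2, £469: entire amount goes to the deductible. Owner pays £469; OOP now £870.
Bill 3, £1892: £80 to deductible, leaving £1812; 30% of £1812 = £543.60. Owner pays £623.60; OOP now £1493.60.

£623.60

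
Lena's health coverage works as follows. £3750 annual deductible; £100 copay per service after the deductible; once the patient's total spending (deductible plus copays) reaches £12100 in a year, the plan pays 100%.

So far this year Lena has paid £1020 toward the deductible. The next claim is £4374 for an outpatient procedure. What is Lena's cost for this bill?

£2830

Remaining deductible: £3750 − £1020 = £2730.
That leaves £4374 − £2730 = £1644 for the copay.
Copay on this service: £100.
Patient responsibility before any cap: £2730 + £100 = £2830.
Cumulative spending £1020 + £2830 = £3850 stays under the £12100 maximum.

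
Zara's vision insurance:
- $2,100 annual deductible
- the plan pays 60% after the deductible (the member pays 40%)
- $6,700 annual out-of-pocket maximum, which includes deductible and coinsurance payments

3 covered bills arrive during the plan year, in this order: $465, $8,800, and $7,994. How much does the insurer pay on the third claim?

Bill 1, $465: fully absorbed by the deductible. Cost to member: $465. OOP to date $465. Plan pays $465 − $465 = $0.
Bill 2, $8,800: $1,635 finishes the deductible; $7,165 goes to coinsurance; 40% of $7,165 = $2,866. Cost to member: $4,501. OOP to date $4,966. Insurer: $8,800 − $4,501 = $4,299.
Bill 3, $7,994: deductible met; 40% of $7,994 = $3,197.60. Adding that to $4,966 gives $8,163.60, past the $6,700 cap; member pays only $6,700 − $4,966 = $1,734. Plan pays $7,994 − $1,734 = $6,260.

$6,260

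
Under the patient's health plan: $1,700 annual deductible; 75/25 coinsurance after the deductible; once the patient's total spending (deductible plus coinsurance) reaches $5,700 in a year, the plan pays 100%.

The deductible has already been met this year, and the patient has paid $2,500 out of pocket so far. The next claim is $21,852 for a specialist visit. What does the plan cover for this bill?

$18,652

With the deductible met, the entire $21,852 is subject to coinsurance.
Patient's 25% share of $21,852 is $5,463.
Adding $5,463 to the $2,500 already spent would give $7,963, which exceeds the $5,700 cap; the patient pays just $5,700 − $2,500 = $3,200.
The plan picks up $21,852 − $3,200 = $18,652.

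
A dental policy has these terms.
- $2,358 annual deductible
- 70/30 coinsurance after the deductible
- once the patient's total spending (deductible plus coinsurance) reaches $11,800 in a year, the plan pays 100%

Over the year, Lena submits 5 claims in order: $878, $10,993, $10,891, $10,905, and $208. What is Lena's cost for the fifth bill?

$49.30

Claim 1 ($878): entire amount goes to the deductible. Patient pays $878; OOP now $878.
Claim 2 ($10,993): deductible takes $1,480, $9,513 remains; 30% of $9,513 = $2,853.90. Patient pays $4,333.90; OOP now $5,211.90.
Claim 3 ($10,891): 30% coinsurance on $10,891 = $3,267.30. Patient owes $3,267.30 (running OOP $8,479.20).
Claim 4 ($10,905): deductible met; 30% of $10,905 = $3,271.50. Cost to patient: $3,271.50. OOP to date $11,750.70.
Claim 5 ($208): deductible met; 30% of $208 = $62.40. OOP would hit $11,813.10 > $11,800, so the cap limits the patient to $11,800 − $11,750.70 = $49.30.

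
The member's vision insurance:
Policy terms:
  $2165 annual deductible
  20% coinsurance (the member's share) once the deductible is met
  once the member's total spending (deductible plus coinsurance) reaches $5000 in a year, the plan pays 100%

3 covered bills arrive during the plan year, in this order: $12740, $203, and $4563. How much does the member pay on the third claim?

$679.40

#1 ($12740): $2165 to deductible, leaving $10575; coinsurance $10575 × 20% = $2115. Member pays $4280; OOP now $4280.
#2 ($203): deductible met; 20% of $203 = $40.60. Member owes $40.60 (running OOP $4320.60).
#3 ($4563): deductible already satisfied, so member's share is 20% × $4563 = $912.60. That would push OOP to $5233.20, over the $5000 cap, so member pays $5000 − $4320.60 = $679.40.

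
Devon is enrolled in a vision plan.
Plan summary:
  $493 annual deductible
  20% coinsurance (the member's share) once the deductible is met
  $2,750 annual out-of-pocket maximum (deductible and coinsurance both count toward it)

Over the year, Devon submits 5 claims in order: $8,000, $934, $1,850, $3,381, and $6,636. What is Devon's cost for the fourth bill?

$198.80

Claim 1 ($8,000): deductible takes $493, $7,507 remains; member's 20% is $1,501.40. Member owes $1,994.40 (running OOP $1,994.40).
Claim 2 ($934): deductible met; 20% of $934 = $186.80. Member pays $186.80; OOP now $2,181.20.
Claim 3 ($1,850): 20% coinsurance on $1,850 = $370. Cost to member: $370. OOP to date $2,551.20.
Claim 4 ($3,381): deductible met; 20% of $3,381 = $676.20. OOP would hit $3,227.40 > $2,750, so the cap limits the member to $2,750 − $2,551.20 = $198.80.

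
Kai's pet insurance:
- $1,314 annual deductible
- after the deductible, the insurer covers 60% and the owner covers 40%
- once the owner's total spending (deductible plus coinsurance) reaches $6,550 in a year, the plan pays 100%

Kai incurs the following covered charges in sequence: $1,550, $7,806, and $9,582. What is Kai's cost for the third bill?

$2,019.20

Bill 1, $1,550: deductible takes $1,314, $236 remains; coinsurance $236 × 40% = $94.40. Owner owes $1,408.40 (running OOP $1,408.40).
Bill 2, $7,806: deductible already satisfied, so owner's share is 40% × $7,806 = $3,122.40. Owner owes $3,122.40 (running OOP $4,530.80).
Bill 3, $9,582: deductible already satisfied, so owner's share is 40% × $9,582 = $3,832.80. That would push OOP to $8,363.60, over the $6,550 cap, so owner pays $6,550 − $4,530.80 = $2,019.20.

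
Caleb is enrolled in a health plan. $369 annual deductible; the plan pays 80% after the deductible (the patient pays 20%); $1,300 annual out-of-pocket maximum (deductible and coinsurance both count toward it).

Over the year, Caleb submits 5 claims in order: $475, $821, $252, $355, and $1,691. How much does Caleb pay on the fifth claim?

$338.20

#1 ($475): deductible takes $369, $106 remains; coinsurance $106 × 20% = $21.20. Patient pays $390.20; OOP now $390.20.
#2 ($821): deductible already satisfied, so patient's share is 20% × $821 = $164.20. Cost to patient: $164.20. OOP to date $554.40.
#3 ($252): deductible already satisfied, so patient's share is 20% × $252 = $50.40. Patient owes $50.40 (running OOP $604.80).
#4 ($355): deductible already satisfied, so patient's share is 20% × $355 = $71. Patient pays $71; OOP now $675.80.
#5 ($1,691): 20% coinsurance on $1,691 = $338.20. Cost to patient: $338.20. OOP to date $1,014.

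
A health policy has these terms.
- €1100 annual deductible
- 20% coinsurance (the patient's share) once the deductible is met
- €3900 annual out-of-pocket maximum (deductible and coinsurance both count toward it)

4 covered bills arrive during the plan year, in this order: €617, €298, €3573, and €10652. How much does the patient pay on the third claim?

€862.60

#1 (€617): all of it applies to the deductible. Patient owes €617 (running OOP €617).
#2 (€298): fully absorbed by the deductible. Patient pays €298; OOP now €915.
#3 (€3573): €185 to deductible, leaving €3388; patient's 20% is €677.60. Patient owes €862.60 (running OOP €1777.60).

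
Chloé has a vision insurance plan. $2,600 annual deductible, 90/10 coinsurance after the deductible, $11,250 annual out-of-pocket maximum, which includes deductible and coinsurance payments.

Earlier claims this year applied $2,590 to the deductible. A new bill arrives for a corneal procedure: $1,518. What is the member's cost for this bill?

$2,590 of the $2,600 deductible is already met, leaving $10.
The remaining $1,508 (= $1,518 − $10) moves to coinsurance.
Member's 10% share of $1,508 is $150.80.
That puts the member's cost at $10 + $150.80 = $160.80 before any cap.
Total out-of-pocket so far would be $2,590 + $160.80 = $2,750.80, below the $11,250 cap — no reduction.

$160.80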